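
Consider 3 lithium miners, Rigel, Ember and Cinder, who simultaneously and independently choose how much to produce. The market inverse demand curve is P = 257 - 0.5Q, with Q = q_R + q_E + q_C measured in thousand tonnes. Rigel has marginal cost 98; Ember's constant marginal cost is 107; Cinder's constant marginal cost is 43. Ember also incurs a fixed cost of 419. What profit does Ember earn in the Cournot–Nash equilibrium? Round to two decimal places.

322.13

Rigel's profit: π_R = (257 - 0.5Q)q_R - (98q_R). Setting ∂π_R/∂q_R = 0: 159 - q_R - (1/2)(q_E + q_C) = 0.
Ember's first-order condition: 150 - q_E - (1/2)(q_R + q_C) = 0.
Cinder's profit: π_C = (257 - 0.5Q)q_C - (43q_C). Setting ∂π_C/∂q_C = 0: 214 - q_C - (1/2)(q_R + q_E) = 0.
Summing all 3 equations gives 523 − 2Q = 0, hence Q = 523/2.
Back-substituting: q_R = (159 − 523/4)/(1/2) = 113/2, q_E = (150 − 523/4)/(1/2) = 77/2, q_C = (214 − 523/4)/(1/2) = 333/2.
Price P = 257 - (1/2)·(523/2) = 505/4.
Ember's profit: (505/4 - 107)·(77/2) - 419 = 322.1250.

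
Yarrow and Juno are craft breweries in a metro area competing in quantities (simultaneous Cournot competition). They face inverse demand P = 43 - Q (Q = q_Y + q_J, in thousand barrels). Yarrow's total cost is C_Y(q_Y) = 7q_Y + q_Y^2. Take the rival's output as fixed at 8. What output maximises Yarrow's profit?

7

With the rival's output fixed at 8, Yarrow's profit is π_Y = (43 - 8 - q_Y)q_Y - (7q_Y + q_Y²) = (35 - q_Y)q_Y - (7q_Y + q_Y²).
∂π_Y/∂q_Y = 28 - 4q_Y = 0, so q_Y = 7.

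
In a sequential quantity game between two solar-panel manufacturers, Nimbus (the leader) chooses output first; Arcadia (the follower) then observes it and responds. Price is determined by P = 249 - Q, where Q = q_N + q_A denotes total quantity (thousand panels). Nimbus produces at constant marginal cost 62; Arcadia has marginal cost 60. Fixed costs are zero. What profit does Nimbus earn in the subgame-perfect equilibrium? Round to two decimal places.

The follower Arcadia best-responds to any q_N: π_A = (249 - Q)q_A - 60q_A.
Setting the follower's marginal profit to zero, 189 - q_N - 2q_A = 0, i.e. q_A = (189 - q_N)/2.
Nimbus substitutes q_A(q_N) into its own profit: π_N = q_N(249 - q_N - (189 - q_N)/2) - 62q_N = (309/2 - (1/2)q_N)q_N - 62q_N.
Maximising: ∂π_N/∂q_N = 185/2 - q_N = 0, giving q_N = 185/2.
Then q_A = (189 - 185/2)/2 = 193/4.
Price P = 249 - 563/4 = 433/4.
Nimbus's profit: (433/4 - 62)·(185/2) = 4278.1250.

4278.13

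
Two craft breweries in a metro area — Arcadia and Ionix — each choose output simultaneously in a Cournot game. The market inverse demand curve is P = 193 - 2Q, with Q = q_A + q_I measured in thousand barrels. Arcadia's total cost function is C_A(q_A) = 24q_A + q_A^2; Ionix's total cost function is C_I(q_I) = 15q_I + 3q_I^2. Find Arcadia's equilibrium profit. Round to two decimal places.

1702.38

Arcadia's profit: π_A = (193 - 2Q)q_A - (24q_A + q_A²). Setting ∂π_A/∂q_A = 0: 169 - 6q_A - 2(q_I) = 0.
Ionix's first-order condition: 178 - 10q_I - 2(q_A) = 0.
So q_A = (169 - 2q_I)/6 and q_I = (178 - 2q_A)/10.
Solving the pair: q_A = 667/28, q_I = 365/28.
Price P = 193 - 2·(258/7) = 835/7.
Arcadia's profit: (835/7)·(667/28) - 24·(667/28) - (667/28)² = 1702.3814.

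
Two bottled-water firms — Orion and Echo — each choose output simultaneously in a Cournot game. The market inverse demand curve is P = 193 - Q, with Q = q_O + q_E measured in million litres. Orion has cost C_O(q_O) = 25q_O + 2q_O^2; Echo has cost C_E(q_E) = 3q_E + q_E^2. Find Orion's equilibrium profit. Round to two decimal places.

1317.53

Orion's profit: π_O = (193 - Q)q_O - (25q_O + 2q_O²). Setting ∂π_O/∂q_O = 0: 168 - 6q_O - (q_E) = 0.
Echo's profit: π_E = (193 - Q)q_E - (3q_E + q_E²). Setting ∂π_E/∂q_E = 0: 190 - 4q_E - (q_O) = 0.
Best responses: q_O = (168 - q_E)/6, q_E = (190 - q_O)/4.
Substituting one into the other gives q_O = 482/23 and q_E = 972/23.
Price P = 193 - 1454/23 = 129.7826.
Orion's profit: 129.7826·(482/23) - 25·(482/23) - 2(482/23)² = 1317.5274.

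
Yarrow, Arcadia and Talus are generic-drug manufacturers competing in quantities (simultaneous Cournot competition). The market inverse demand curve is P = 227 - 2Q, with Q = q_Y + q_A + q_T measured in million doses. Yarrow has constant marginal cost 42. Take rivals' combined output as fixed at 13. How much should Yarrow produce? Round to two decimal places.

With rivals' combined output fixed at 13, Yarrow's profit is π_Y = (227 - 2·13 - 2q_Y)q_Y - (42q_Y) = (201 - 2q_Y)q_Y - (42q_Y).
∂π_Y/∂q_Y = 159 - 4q_Y = 0, so q_Y = 159/4.

39.75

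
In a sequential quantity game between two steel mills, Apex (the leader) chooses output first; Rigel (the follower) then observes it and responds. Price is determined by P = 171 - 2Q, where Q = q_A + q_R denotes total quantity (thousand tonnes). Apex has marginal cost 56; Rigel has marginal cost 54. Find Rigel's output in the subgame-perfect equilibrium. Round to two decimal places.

Solve by backward induction. Given q_A, the follower Rigel maximises π_R = (171 - 2q_A - 2q_R)q_R - 54q_R.
∂π_R/∂q_R = 117 - 2q_A - 4q_R = 0 gives the reaction function q_R = (117 - 2q_A)/4.
The leader anticipates this reaction. Substituting into P = 171 - 2Q gives P = 225/2 - q_A, so π_A = (225/2 - q_A)q_A - 56q_A.
Leader FOC: 113/2 - 2q_A = 0, so q_A = 113/4.
Then q_R = (117 - 2·(113/4))/4 = 121/8.

15.13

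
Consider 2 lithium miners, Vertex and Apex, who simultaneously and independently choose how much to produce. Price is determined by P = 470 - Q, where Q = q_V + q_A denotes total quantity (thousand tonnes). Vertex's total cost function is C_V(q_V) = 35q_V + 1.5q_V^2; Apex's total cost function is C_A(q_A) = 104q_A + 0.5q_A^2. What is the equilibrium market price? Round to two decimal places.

Vertex's profit: π_V = (470 - Q)q_V - (35q_V + (3/2)q_V²). Setting ∂π_V/∂q_V = 0: 435 - 5q_V - (q_A) = 0.
Apex's first-order condition: 366 - 3q_A - (q_V) = 0.
Best responses: q_V = (435 - q_A)/5, q_A = (366 - q_V)/3.
Solving the pair: q_V = 939/14, q_A = 1395/14.
Total output Q = 1167/7, so price P = 470 - 1167/7 = 303.2857.

303.29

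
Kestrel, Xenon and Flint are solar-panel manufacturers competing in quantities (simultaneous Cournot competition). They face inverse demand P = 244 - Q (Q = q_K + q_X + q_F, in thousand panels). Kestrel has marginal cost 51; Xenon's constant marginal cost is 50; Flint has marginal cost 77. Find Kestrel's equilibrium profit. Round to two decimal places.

2970.25

Kestrel's profit: π_K = (244 - Q)q_K - (51q_K). Setting ∂π_K/∂q_K = 0: 193 - 2q_K - (q_X + q_F) = 0.
Xenon's first-order condition: 194 - 2q_X - (q_K + q_F) = 0.
Flint's first-order condition: 167 - 2q_F - (q_K + q_X) = 0.
Summing all 3 equations gives 554 − 4Q = 0, hence Q = 277/2.
Back-substituting: q_K = (193 − 277/2) = 109/2, q_X = (194 − 277/2) = 111/2, q_F = (167 − 277/2) = 57/2.
Price P = 244 - 277/2 = 211/2.
Kestrel's profit: (211/2 - 51)·(109/2) = 2970.2500.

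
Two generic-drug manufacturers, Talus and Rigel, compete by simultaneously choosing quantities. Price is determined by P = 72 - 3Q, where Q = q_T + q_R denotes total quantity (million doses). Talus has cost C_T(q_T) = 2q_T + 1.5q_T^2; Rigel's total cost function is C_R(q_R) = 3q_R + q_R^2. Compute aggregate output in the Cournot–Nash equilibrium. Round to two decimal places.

12.13

Talus's profit: π_T = (72 - 3Q)q_T - (2q_T + (3/2)q_T²). Setting ∂π_T/∂q_T = 0: 70 - 9q_T - 3(q_R) = 0.
Rigel's first-order condition: 69 - 8q_R - 3(q_T) = 0.
Best responses: q_T = (70 - 3q_R)/9, q_R = (69 - 3q_T)/8.
Solving the pair: q_T = 353/63, q_R = 137/21.
Total output Q = 353/63 + 137/21 = 764/63.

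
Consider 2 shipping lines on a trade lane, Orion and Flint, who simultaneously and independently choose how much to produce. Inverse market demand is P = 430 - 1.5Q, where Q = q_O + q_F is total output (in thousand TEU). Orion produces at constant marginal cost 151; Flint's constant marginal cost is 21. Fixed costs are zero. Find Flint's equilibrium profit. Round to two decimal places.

21520.07

Orion's profit: π_O = (430 - 1.5Q)q_O - (151q_O). Setting ∂π_O/∂q_O = 0: 279 - 3q_O - (3/2)(q_F) = 0.
Flint's first-order condition: 409 - 3q_F - (3/2)(q_O) = 0.
Rearranging gives the reaction functions q_O = (279 - (3/2)q_F)/3 and q_F = (409 - (3/2)q_O)/3.
Solving the pair: q_O = 298/9, q_F = 1078/9.
Price P = 430 - (3/2)·(1376/9) = 602/3.
Flint's profit: (602/3 - 21)·(1078/9) = 21520.0741.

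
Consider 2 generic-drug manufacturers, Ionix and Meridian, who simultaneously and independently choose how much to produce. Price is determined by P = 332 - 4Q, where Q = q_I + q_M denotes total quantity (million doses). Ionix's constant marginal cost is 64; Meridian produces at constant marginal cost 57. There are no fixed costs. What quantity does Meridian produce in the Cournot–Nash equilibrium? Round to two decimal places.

23.50

Ionix's profit: π_I = (332 - 4Q)q_I - (64q_I). Setting ∂π_I/∂q_I = 0: 268 - 8q_I - 4(q_M) = 0.
Meridian's profit: π_M = (332 - 4Q)q_M - (57q_M). Setting ∂π_M/∂q_M = 0: 275 - 8q_M - 4(q_I) = 0.
Rearranging gives the reaction functions q_I = (268 - 4q_M)/8 and q_M = (275 - 4q_I)/8.
Solving the pair: q_I = 87/4, q_M = 47/2.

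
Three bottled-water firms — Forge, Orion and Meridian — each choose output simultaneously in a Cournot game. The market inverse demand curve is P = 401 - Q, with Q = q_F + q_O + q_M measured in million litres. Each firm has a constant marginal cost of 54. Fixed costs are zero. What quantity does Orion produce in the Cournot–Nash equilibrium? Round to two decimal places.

A representative firm's profit is π_i = q_i(401 - Q) - 54q_i.
Setting ∂π_i/∂q_i = 0 with rivals' quantities fixed: 347 - 2q_i - Σ_{j≠i} q_j = 0.
With identical firms every q_j equals q_i, so Σ_{j≠i} q_j = 2q_i and 347 = 4q_i, giving q_i = 347/4.

86.75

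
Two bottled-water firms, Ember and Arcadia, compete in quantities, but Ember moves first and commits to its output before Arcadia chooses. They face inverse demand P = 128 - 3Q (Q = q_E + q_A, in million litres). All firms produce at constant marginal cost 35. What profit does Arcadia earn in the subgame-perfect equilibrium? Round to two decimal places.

180.19

Solve by backward induction. Given q_E, the follower Arcadia maximises π_A = (128 - 3q_E - 3q_A)q_A - 35q_A.
∂π_A/∂q_A = 93 - 3q_E - 6q_A = 0 gives the reaction function q_A = (93 - 3q_E)/6.
The leader anticipates this reaction. Substituting into P = 128 - 3Q gives P = 163/2 - (3/2)q_E, so π_E = (163/2 - (3/2)q_E)q_E - 35q_E.
Maximising: ∂π_E/∂q_E = 93/2 - 3q_E = 0, giving q_E = 31/2.
Then q_A = (93 - 3·(31/2))/6 = 31/4.
Price P = 128 - 3·(93/4) = 233/4.
Arcadia's profit: (233/4 - 35)·(31/4) = 180.1875.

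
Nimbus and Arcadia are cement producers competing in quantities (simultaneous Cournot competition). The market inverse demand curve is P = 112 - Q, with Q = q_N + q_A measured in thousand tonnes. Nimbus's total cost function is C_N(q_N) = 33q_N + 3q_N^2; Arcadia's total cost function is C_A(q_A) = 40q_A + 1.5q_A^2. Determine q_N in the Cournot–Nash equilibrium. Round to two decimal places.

8.28

Nimbus's profit: π_N = (112 - Q)q_N - (33q_N + 3q_N²). Setting ∂π_N/∂q_N = 0: 79 - 8q_N - (q_A) = 0.
Arcadia's profit: π_A = (112 - Q)q_A - (40q_A + (3/2)q_A²). Setting ∂π_A/∂q_A = 0: 72 - 5q_A - (q_N) = 0.
So q_N = (79 - q_A)/8 and q_A = (72 - q_N)/5.
Substituting one into the other gives q_N = 323/39 and q_A = 497/39.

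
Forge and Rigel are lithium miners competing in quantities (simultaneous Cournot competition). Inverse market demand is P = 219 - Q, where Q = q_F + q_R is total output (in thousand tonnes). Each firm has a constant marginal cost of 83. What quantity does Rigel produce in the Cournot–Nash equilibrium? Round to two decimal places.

45.33

A representative firm's profit is π_i = q_i(219 - Q) - 83q_i.
First-order condition (treating rivals' output as given): 136 - 2q_i - q_j = 0.
With identical firms every q_j equals q_i, so q_j = q_i and 136 = 3q_i, giving q_i = 136/3.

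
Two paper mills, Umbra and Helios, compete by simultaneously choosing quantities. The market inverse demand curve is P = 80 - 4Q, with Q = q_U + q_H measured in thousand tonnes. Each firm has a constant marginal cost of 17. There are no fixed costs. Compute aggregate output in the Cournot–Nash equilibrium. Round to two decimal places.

Each firm earns π_i = (80 - 4Q)q_i - 17q_i.
Setting ∂π_i/∂q_i = 0 with rivals' quantities fixed: 63 - 8q_i - 4q_j = 0.
With identical firms every q_j equals q_i, so q_j = q_i and 63 = 12q_i, giving q_i = 21/4.
Total output Q = 21/4 + 21/4 = 21/2.

10.50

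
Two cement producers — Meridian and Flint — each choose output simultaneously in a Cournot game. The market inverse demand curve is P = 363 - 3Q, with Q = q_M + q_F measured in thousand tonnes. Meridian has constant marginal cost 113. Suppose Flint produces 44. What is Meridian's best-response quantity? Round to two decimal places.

19.67

With the rival's output fixed at 44, Meridian's profit is π_M = (363 - 3·44 - 3q_M)q_M - (113q_M) = (231 - 3q_M)q_M - (113q_M).
∂π_M/∂q_M = 118 - 6q_M = 0, so q_M = 59/3.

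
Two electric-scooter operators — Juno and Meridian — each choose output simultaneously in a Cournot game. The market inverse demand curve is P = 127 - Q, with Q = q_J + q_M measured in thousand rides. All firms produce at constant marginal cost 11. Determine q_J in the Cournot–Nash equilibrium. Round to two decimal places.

A representative firm's profit is π_i = q_i(127 - Q) - 11q_i.
First-order condition (treating rivals' output as given): 116 - 2q_i - q_j = 0.
With identical firms every q_j equals q_i, so q_j = q_i and 116 = 3q_i, giving q_i = 116/3.

38.67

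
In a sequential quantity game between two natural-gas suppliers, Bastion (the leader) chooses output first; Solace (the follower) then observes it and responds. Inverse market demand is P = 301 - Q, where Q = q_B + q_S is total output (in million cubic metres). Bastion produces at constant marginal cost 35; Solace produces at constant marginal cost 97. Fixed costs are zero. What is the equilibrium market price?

117

Solve by backward induction. Given q_B, the follower Solace maximises π_S = (301 - q_B - q_S)q_S - 97q_S.
∂π_S/∂q_S = 204 - q_B - 2q_S = 0 gives the reaction function q_S = (204 - q_B)/2.
The leader anticipates this reaction. Substituting into P = 301 - Q gives P = 199 - (1/2)q_B, so π_B = (199 - (1/2)q_B)q_B - 35q_B.
The leader's first-order condition 164 - q_B = 0 yields q_B = 164.
Then q_S = (204 - 164)/2 = 20.
Total output Q = 184, so price P = 301 - 184 = 117.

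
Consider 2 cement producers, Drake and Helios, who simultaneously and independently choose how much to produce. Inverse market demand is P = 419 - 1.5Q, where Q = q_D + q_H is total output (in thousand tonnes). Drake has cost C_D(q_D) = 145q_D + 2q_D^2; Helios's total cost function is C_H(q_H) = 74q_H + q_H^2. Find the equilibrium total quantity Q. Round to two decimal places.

87.22

Drake's profit: π_D = (419 - 1.5Q)q_D - (145q_D + 2q_D²). Setting ∂π_D/∂q_D = 0: 274 - 7q_D - (3/2)(q_H) = 0.
Helios's first-order condition: 345 - 5q_H - (3/2)(q_D) = 0.
Best responses: q_D = (274 - (3/2)q_H)/7, q_H = (345 - (3/2)q_D)/5.
Solving the pair: q_D = 26.0305, q_H = 61.1908.
Total output Q = 26.0305 + 61.1908 = 87.2214.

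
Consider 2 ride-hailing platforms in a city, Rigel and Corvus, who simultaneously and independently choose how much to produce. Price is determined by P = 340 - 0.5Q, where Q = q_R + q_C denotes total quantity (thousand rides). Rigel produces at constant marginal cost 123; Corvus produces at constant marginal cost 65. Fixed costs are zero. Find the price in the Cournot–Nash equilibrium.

176

Rigel's profit: π_R = (340 - 0.5Q)q_R - (123q_R). Setting ∂π_R/∂q_R = 0: 217 - q_R - (1/2)(q_C) = 0.
Corvus's first-order condition: 275 - q_C - (1/2)(q_R) = 0.
Best responses: q_R = (217 - (1/2)q_C), q_C = (275 - (1/2)q_R).
Solving the pair: q_R = 106, q_C = 222.
Total output Q = 328, so price P = 340 - (1/2)·328 = 176.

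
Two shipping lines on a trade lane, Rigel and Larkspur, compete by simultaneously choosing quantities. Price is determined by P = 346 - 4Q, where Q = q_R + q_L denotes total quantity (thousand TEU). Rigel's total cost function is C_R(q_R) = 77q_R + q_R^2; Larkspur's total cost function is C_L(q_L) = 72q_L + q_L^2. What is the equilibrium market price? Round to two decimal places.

Rigel's profit: π_R = (346 - 4Q)q_R - (77q_R + q_R²). Setting ∂π_R/∂q_R = 0: 269 - 10q_R - 4(q_L) = 0.
Larkspur's profit: π_L = (346 - 4Q)q_L - (72q_L + q_L²). Setting ∂π_L/∂q_L = 0: 274 - 10q_L - 4(q_R) = 0.
So q_R = (269 - 4q_L)/10 and q_L = (274 - 4q_R)/10.
Substituting one into the other gives q_R = 797/42 and q_L = 416/21.
Total output Q = 543/14, so price P = 346 - 4·(543/14) = 1336/7.

190.86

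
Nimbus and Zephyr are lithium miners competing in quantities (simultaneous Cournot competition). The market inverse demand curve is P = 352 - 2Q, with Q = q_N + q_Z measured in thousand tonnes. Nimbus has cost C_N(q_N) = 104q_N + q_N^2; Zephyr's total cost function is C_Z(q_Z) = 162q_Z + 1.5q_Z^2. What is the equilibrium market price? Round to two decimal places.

Nimbus's profit: π_N = (352 - 2Q)q_N - (104q_N + q_N²). Setting ∂π_N/∂q_N = 0: 248 - 6q_N - 2(q_Z) = 0.
Zephyr's profit: π_Z = (352 - 2Q)q_Z - (162q_Z + (3/2)q_Z²). Setting ∂π_Z/∂q_Z = 0: 190 - 7q_Z - 2(q_N) = 0.
Best responses: q_N = (248 - 2q_Z)/6, q_Z = (190 - 2q_N)/7.
Solving the pair: q_N = 678/19, q_Z = 322/19.
Total output Q = 1000/19, so price P = 352 - 2·(1000/19) = 246.7368.

246.74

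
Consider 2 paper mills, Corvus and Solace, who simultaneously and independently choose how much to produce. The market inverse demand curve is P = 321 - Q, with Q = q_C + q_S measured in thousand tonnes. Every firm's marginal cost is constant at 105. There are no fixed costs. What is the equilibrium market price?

177

Each firm earns π_i = (321 - Q)q_i - 105q_i.
Setting ∂π_i/∂q_i = 0 with rivals' quantities fixed: 216 - 2q_i - q_j = 0.
With identical firms every q_j equals q_i, so q_j = q_i and 216 = 3q_i, giving q_i = 72.
Total output Q = 144, so price P = 321 - 144 = 177.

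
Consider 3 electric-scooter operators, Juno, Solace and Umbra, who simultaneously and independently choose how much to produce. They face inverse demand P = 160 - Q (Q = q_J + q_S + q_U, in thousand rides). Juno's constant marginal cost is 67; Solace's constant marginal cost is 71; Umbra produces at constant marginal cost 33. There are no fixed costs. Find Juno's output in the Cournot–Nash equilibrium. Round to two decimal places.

Juno's profit: π_J = (160 - Q)q_J - (67q_J). Setting ∂π_J/∂q_J = 0: 93 - 2q_J - (q_S + q_U) = 0.
Solace's profit: π_S = (160 - Q)q_S - (71q_S). Setting ∂π_S/∂q_S = 0: 89 - 2q_S - (q_J + q_U) = 0.
Umbra's profit: π_U = (160 - Q)q_U - (33q_U). Setting ∂π_U/∂q_U = 0: 127 - 2q_U - (q_J + q_S) = 0.
Adding the 3 conditions: 309 − 2Q − 2Q = 0, i.e. Q = 309/4.
Back-substituting: q_J = (93 − 309/4) = 63/4, q_S = (89 − 309/4) = 47/4, q_U = (127 − 309/4) = 199/4.

15.75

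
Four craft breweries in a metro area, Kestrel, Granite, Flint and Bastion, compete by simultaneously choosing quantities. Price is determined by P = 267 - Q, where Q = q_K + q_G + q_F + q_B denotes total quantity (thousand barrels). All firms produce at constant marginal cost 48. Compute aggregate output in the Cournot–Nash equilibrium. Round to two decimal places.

175.20

A representative firm's profit is π_i = q_i(267 - Q) - 48q_i.
First-order condition (treating rivals' output as given): 219 - 2q_i - Σ_{j≠i} q_j = 0.
With identical firms every q_j equals q_i, so Σ_{j≠i} q_j = 3q_i and 219 = 5q_i, giving q_i = 219/5.
Total output Q = 219/5 + 219/5 + 219/5 + 219/5 = 876/5.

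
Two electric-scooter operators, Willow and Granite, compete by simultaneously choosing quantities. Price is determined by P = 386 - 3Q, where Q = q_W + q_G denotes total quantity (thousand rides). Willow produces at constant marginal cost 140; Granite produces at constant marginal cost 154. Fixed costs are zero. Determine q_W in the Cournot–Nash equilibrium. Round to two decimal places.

Willow's profit: π_W = (386 - 3Q)q_W - (140q_W). Setting ∂π_W/∂q_W = 0: 246 - 6q_W - 3(q_G) = 0.
Granite's profit: π_G = (386 - 3Q)q_G - (154q_G). Setting ∂π_G/∂q_G = 0: 232 - 6q_G - 3(q_W) = 0.
So q_W = (246 - 3q_G)/6 and q_G = (232 - 3q_W)/6.
Solving the pair: q_W = 260/9, q_G = 218/9.

28.89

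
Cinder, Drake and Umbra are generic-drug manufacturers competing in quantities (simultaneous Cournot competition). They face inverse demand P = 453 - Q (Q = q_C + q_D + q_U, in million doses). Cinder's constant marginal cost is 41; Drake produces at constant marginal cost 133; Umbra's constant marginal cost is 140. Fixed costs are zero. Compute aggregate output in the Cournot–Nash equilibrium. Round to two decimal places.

261.25

Cinder's profit: π_C = (453 - Q)q_C - (41q_C). Setting ∂π_C/∂q_C = 0: 412 - 2q_C - (q_D + q_U) = 0.
Drake's first-order condition: 320 - 2q_D - (q_C + q_U) = 0.
Umbra's profit: π_U = (453 - Q)q_U - (140q_U). Setting ∂π_U/∂q_U = 0: 313 - 2q_U - (q_C + q_D) = 0.
Adding the 3 first-order conditions: 1045 − 4Q = 0, so Q = 1045/4.
Back-substituting: q_C = (412 − 1045/4) = 603/4, q_D = (320 − 1045/4) = 235/4, q_U = (313 − 1045/4) = 207/4.
Total output Q = 603/4 + 235/4 + 207/4 = 1045/4.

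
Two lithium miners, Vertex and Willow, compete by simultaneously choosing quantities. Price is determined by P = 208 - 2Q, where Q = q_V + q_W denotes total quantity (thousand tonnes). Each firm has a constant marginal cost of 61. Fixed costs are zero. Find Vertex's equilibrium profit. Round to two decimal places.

Each firm earns π_i = (208 - 2Q)q_i - 61q_i.
Setting ∂π_i/∂q_i = 0 with rivals' quantities fixed: 147 - 4q_i - 2q_j = 0.
With identical firms every q_j equals q_i, so q_j = q_i and 147 = 6q_i, giving q_i = 49/2.
Price P = 208 - 2·49 = 110.
Vertex's profit: (110 - 61)·(49/2) = 1200.5000.

1200.50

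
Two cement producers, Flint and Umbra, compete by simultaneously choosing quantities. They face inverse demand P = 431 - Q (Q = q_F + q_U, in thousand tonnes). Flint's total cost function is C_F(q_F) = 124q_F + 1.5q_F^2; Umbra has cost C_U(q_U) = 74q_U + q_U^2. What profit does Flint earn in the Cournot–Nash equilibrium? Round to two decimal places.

Flint's profit: π_F = (431 - Q)q_F - (124q_F + (3/2)q_F²). Setting ∂π_F/∂q_F = 0: 307 - 5q_F - (q_U) = 0.
Umbra's profit: π_U = (431 - Q)q_U - (74q_U + q_U²). Setting ∂π_U/∂q_U = 0: 357 - 4q_U - (q_F) = 0.
Rearranging gives the reaction functions q_F = (307 - q_U)/5 and q_U = (357 - q_F)/4.
Substituting one into the other gives q_F = 871/19 and q_U = 1478/19.
Price P = 431 - 123.6316 = 307.3684.
Flint's profit: 307.3684·(871/19) - 124·(871/19) - (3/2)(871/19)² = 5253.7465.

5253.75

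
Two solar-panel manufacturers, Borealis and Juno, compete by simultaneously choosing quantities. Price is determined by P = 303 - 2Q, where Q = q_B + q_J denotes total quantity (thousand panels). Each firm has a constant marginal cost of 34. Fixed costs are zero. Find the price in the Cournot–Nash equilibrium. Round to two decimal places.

Each firm earns π_i = (303 - 2Q)q_i - 34q_i.
First-order condition (treating rivals' output as given): 269 - 4q_i - 2q_j = 0.
By symmetry each firm produces the same amount; substituting q_j = q_i yields q_i = 269/6.
Total output Q = 269/3, so price P = 303 - 2·(269/3) = 371/3.

123.67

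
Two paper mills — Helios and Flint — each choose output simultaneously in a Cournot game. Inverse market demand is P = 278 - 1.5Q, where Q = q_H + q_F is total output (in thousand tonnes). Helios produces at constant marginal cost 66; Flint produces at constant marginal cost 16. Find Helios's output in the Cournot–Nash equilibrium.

Helios's profit: π_H = (278 - 1.5Q)q_H - (66q_H). Setting ∂π_H/∂q_H = 0: 212 - 3q_H - (3/2)(q_F) = 0.
Flint's first-order condition: 262 - 3q_F - (3/2)(q_H) = 0.
So q_H = (212 - (3/2)q_F)/3 and q_F = (262 - (3/2)q_H)/3.
Solving the pair: q_H = 36, q_F = 208/3.

36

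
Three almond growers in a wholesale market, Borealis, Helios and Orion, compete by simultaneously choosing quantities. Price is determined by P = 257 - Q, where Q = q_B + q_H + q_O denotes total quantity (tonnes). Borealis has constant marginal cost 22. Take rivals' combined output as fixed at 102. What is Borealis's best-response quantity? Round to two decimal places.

66.50

With rivals' combined output fixed at 102, Borealis's profit is π_B = (257 - 102 - q_B)q_B - (22q_B) = (155 - q_B)q_B - (22q_B).
∂π_B/∂q_B = 133 - 2q_B = 0, so q_B = 133/2.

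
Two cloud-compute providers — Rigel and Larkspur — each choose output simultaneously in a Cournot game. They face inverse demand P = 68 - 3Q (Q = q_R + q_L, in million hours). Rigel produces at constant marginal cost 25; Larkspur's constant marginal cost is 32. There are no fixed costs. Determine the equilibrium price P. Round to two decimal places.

41.67

Rigel's profit: π_R = (68 - 3Q)q_R - (25q_R). Setting ∂π_R/∂q_R = 0: 43 - 6q_R - 3(q_L) = 0.
Larkspur's first-order condition: 36 - 6q_L - 3(q_R) = 0.
Best responses: q_R = (43 - 3q_L)/6, q_L = (36 - 3q_R)/6.
Solving the pair: q_R = 50/9, q_L = 29/9.
Total output Q = 79/9, so price P = 68 - 3·(79/9) = 125/3.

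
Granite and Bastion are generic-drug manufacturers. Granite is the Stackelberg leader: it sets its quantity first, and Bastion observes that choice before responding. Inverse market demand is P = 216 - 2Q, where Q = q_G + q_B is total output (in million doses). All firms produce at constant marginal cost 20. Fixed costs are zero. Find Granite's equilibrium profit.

Solve by backward induction. Given q_G, the follower Bastion maximises π_B = (216 - 2q_G - 2q_B)q_B - 20q_B.
∂π_B/∂q_B = 196 - 2q_G - 4q_B = 0 gives the reaction function q_B = (196 - 2q_G)/4.
The leader anticipates this reaction. Substituting into P = 216 - 2Q gives P = 118 - q_G, so π_G = (118 - q_G)q_G - 20q_G.
Leader FOC: 98 - 2q_G = 0, so q_G = 49.
Then q_B = (196 - 2·49)/4 = 49/2.
Price P = 216 - 2·(147/2) = 69.
Granite's profit: (69 - 20)·49 = 2401.

2401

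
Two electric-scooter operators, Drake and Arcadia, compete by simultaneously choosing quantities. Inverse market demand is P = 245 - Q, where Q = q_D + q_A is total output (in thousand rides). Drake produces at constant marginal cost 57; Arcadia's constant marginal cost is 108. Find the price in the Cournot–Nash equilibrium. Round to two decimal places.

136.67

Drake's profit: π_D = (245 - Q)q_D - (57q_D). Setting ∂π_D/∂q_D = 0: 188 - 2q_D - (q_A) = 0.
Arcadia's first-order condition: 137 - 2q_A - (q_D) = 0.
Rearranging gives the reaction functions q_D = (188 - q_A)/2 and q_A = (137 - q_D)/2.
Solving the pair: q_D = 239/3, q_A = 86/3.
Total output Q = 325/3, so price P = 245 - 325/3 = 410/3.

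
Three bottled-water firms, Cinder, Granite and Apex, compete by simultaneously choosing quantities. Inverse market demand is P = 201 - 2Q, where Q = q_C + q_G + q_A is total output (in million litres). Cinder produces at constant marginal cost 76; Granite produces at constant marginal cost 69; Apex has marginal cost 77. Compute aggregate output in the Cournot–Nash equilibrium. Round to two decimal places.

Cinder's profit: π_C = (201 - 2Q)q_C - (76q_C). Setting ∂π_C/∂q_C = 0: 125 - 4q_C - 2(q_G + q_A) = 0.
Granite's profit: π_G = (201 - 2Q)q_G - (69q_G). Setting ∂π_G/∂q_G = 0: 132 - 4q_G - 2(q_C + q_A) = 0.
Apex's first-order condition: 124 - 4q_A - 2(q_C + q_G) = 0.
Adding the 3 first-order conditions: 381 − 8Q = 0, so Q = 381/8.
Back-substituting: q_C = (125 − 381/4)/2 = 119/8, q_G = (132 − 381/4)/2 = 147/8, q_A = (124 − 381/4)/2 = 115/8.
Total output Q = 119/8 + 147/8 + 115/8 = 381/8.

47.63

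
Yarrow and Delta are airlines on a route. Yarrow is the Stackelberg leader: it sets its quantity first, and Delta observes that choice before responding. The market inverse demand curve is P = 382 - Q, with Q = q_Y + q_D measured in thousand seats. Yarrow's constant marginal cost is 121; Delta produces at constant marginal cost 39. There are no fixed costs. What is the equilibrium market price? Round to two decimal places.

The follower Delta best-responds to any q_Y: π_D = (382 - Q)q_D - 39q_D.
∂π_D/∂q_D = 343 - q_Y - 2q_D = 0 gives the reaction function q_D = (343 - q_Y)/2.
The leader anticipates this reaction. Substituting into P = 382 - Q gives P = 421/2 - (1/2)q_Y, so π_Y = (421/2 - (1/2)q_Y)q_Y - 121q_Y.
The leader's first-order condition 179/2 - q_Y = 0 yields q_Y = 179/2.
Then q_D = (343 - 179/2)/2 = 507/4.
Total output Q = 865/4, so price P = 382 - 865/4 = 663/4.

165.75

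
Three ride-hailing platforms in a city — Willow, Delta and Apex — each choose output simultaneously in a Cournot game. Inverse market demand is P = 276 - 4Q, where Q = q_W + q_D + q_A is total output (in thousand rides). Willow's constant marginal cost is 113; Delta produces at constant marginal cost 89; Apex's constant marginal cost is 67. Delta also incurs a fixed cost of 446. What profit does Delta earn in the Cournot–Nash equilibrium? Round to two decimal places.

Willow's profit: π_W = (276 - 4Q)q_W - (113q_W). Setting ∂π_W/∂q_W = 0: 163 - 8q_W - 4(q_D + q_A) = 0.
Delta's first-order condition: 187 - 8q_D - 4(q_W + q_A) = 0.
Apex's first-order condition: 209 - 8q_A - 4(q_W + q_D) = 0.
Adding the 3 first-order conditions: 559 − 16Q = 0, so Q = 559/16.
Back-substituting: q_W = (163 − 559/4)/4 = 93/16, q_D = (187 − 559/4)/4 = 189/16, q_A = (209 − 559/4)/4 = 277/16.
Price P = 276 - 4·(559/16) = 545/4.
Delta's profit: (545/4 - 89)·(189/16) - 446 = 112.1406.

112.14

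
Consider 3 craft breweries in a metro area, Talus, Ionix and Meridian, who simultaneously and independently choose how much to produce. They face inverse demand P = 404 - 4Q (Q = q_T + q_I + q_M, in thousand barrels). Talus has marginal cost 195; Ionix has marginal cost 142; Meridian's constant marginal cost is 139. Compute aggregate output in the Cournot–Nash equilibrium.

46

Talus's profit: π_T = (404 - 4Q)q_T - (195q_T). Setting ∂π_T/∂q_T = 0: 209 - 8q_T - 4(q_I + q_M) = 0.
Ionix's profit: π_I = (404 - 4Q)q_I - (142q_I). Setting ∂π_I/∂q_I = 0: 262 - 8q_I - 4(q_T + q_M) = 0.
Meridian's first-order condition: 265 - 8q_M - 4(q_T + q_I) = 0.
Adding the 3 conditions: 736 − 8Q − 8Q = 0, i.e. Q = 46.
Back-substituting: q_T = (209 − 184)/4 = 25/4, q_I = (262 − 184)/4 = 39/2, q_M = (265 − 184)/4 = 81/4.
Total output Q = 25/4 + 39/2 + 81/4 = 46.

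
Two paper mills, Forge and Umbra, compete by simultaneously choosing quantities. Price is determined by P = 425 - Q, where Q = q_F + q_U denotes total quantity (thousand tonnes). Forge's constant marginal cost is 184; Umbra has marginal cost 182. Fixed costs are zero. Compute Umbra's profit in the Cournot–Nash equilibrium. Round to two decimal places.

Forge's profit: π_F = (425 - Q)q_F - (184q_F). Setting ∂π_F/∂q_F = 0: 241 - 2q_F - (q_U) = 0.
Umbra's profit: π_U = (425 - Q)q_U - (182q_U). Setting ∂π_U/∂q_U = 0: 243 - 2q_U - (q_F) = 0.
So q_F = (241 - q_U)/2 and q_U = (243 - q_F)/2.
Solving the pair: q_F = 239/3, q_U = 245/3.
Price P = 425 - 484/3 = 791/3.
Umbra's profit: (791/3 - 182)·(245/3) = 6669.4444.

6669.44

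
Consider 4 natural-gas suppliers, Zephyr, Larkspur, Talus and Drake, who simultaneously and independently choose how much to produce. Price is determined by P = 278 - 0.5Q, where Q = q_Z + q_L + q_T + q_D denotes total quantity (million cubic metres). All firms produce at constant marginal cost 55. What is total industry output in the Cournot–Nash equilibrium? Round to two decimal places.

356.80

Each firm earns π_i = (278 - 0.5Q)q_i - 55q_i.
Setting ∂π_i/∂q_i = 0 with rivals' quantities fixed: 223 - q_i - (1/2)·Σ_{j≠i} q_j = 0.
With identical firms every q_j equals q_i, so Σ_{j≠i} q_j = 3q_i and 223 = (5/2)q_i, giving q_i = 446/5.
Total output Q = 446/5 + 446/5 + 446/5 + 446/5 = 1784/5.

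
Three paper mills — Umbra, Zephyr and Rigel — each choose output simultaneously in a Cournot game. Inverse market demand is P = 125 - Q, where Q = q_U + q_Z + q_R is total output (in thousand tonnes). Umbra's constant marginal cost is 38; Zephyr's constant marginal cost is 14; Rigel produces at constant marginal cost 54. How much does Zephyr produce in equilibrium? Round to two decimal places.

43.75

Umbra's profit: π_U = (125 - Q)q_U - (38q_U). Setting ∂π_U/∂q_U = 0: 87 - 2q_U - (q_Z + q_R) = 0.
Zephyr's profit: π_Z = (125 - Q)q_Z - (14q_Z). Setting ∂π_Z/∂q_Z = 0: 111 - 2q_Z - (q_U + q_R) = 0.
Rigel's first-order condition: 71 - 2q_R - (q_U + q_Z) = 0.
Summing all 3 equations gives 269 − 4Q = 0, hence Q = 269/4.
Back-substituting: q_U = (87 − 269/4) = 79/4, q_Z = (111 − 269/4) = 175/4, q_R = (71 − 269/4) = 15/4.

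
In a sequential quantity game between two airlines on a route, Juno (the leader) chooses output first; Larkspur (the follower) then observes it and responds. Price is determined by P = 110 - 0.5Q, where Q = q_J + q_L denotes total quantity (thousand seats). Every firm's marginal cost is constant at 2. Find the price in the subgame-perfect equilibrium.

29

The follower Larkspur best-responds to any q_J: π_L = (110 - 0.5Q)q_L - 2q_L.
Follower FOC: 108 - (1/2)q_J - q_L = 0, so q_L(q_J) = (108 - (1/2)q_J).
Juno substitutes q_L(q_J) into its own profit: π_J = q_J(110 - (1/2)q_J - (108 - (1/2)q_J)/2) - 2q_J = (56 - (1/4)q_J)q_J - 2q_J.
Leader FOC: 54 - (1/2)q_J = 0, so q_J = 108.
Then q_L = (108 - (1/2)·108) = 54.
Total output Q = 162, so price P = 110 - (1/2)·162 = 29.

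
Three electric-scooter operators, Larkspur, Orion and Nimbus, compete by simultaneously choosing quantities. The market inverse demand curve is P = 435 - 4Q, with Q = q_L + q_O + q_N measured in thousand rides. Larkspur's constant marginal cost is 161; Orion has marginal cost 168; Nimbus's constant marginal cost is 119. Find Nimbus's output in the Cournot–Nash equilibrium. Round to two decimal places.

Larkspur's profit: π_L = (435 - 4Q)q_L - (161q_L). Setting ∂π_L/∂q_L = 0: 274 - 8q_L - 4(q_O + q_N) = 0.
Orion's first-order condition: 267 - 8q_O - 4(q_L + q_N) = 0.
Nimbus's profit: π_N = (435 - 4Q)q_N - (119q_N). Setting ∂π_N/∂q_N = 0: 316 - 8q_N - 4(q_L + q_O) = 0.
Adding the 3 first-order conditions: 857 − 16Q = 0, so Q = 857/16.
Back-substituting: q_L = (274 − 857/4)/4 = 239/16, q_O = (267 − 857/4)/4 = 211/16, q_N = (316 − 857/4)/4 = 407/16.

25.44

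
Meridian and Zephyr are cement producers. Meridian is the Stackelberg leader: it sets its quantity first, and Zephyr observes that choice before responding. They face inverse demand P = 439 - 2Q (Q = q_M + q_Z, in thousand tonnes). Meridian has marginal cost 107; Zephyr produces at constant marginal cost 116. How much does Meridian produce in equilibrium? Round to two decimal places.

85.25

The follower Zephyr best-responds to any q_M: π_Z = (439 - 2Q)q_Z - 116q_Z.
Setting the follower's marginal profit to zero, 323 - 2q_M - 4q_Z = 0, i.e. q_Z = (323 - 2q_M)/4.
Meridian substitutes q_Z(q_M) into its own profit: π_M = q_M(439 - 2q_M - (323 - 2q_M)/2) - 107q_M = (555/2 - q_M)q_M - 107q_M.
The leader's first-order condition 341/2 - 2q_M = 0 yields q_M = 341/4.
Then q_Z = (323 - 2·(341/4))/4 = 305/8.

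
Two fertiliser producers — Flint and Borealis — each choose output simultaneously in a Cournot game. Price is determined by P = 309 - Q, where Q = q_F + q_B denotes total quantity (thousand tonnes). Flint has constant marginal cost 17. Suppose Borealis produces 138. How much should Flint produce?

With the rival's output fixed at 138, Flint's profit is π_F = (309 - 138 - q_F)q_F - (17q_F) = (171 - q_F)q_F - (17q_F).
∂π_F/∂q_F = 154 - 2q_F = 0, so q_F = 77.

77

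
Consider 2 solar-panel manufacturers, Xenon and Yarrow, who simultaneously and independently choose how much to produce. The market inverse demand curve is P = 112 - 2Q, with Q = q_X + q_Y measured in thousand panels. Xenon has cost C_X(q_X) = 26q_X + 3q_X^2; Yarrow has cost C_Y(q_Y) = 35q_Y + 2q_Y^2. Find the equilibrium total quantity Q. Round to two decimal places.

Xenon's profit: π_X = (112 - 2Q)q_X - (26q_X + 3q_X²). Setting ∂π_X/∂q_X = 0: 86 - 10q_X - 2(q_Y) = 0.
Yarrow's profit: π_Y = (112 - 2Q)q_Y - (35q_Y + 2q_Y²). Setting ∂π_Y/∂q_Y = 0: 77 - 8q_Y - 2(q_X) = 0.
So q_X = (86 - 2q_Y)/10 and q_Y = (77 - 2q_X)/8.
Substituting one into the other gives q_X = 267/38 and q_Y = 299/38.
Total output Q = 267/38 + 299/38 = 283/19.

14.89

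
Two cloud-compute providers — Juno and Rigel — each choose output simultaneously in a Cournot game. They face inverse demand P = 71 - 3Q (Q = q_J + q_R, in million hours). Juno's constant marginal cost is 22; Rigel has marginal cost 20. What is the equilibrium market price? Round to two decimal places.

37.67

Juno's profit: π_J = (71 - 3Q)q_J - (22q_J). Setting ∂π_J/∂q_J = 0: 49 - 6q_J - 3(q_R) = 0.
Rigel's first-order condition: 51 - 6q_R - 3(q_J) = 0.
Rearranging gives the reaction functions q_J = (49 - 3q_R)/6 and q_R = (51 - 3q_J)/6.
Substituting one into the other gives q_J = 47/9 and q_R = 53/9.
Total output Q = 100/9, so price P = 71 - 3·(100/9) = 113/3.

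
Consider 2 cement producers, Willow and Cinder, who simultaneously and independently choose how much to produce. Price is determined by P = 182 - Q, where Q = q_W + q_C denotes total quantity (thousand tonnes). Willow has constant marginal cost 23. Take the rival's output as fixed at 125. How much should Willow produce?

17

With the rival's output fixed at 125, Willow's profit is π_W = (182 - 125 - q_W)q_W - (23q_W) = (57 - q_W)q_W - (23q_W).
∂π_W/∂q_W = 34 - 2q_W = 0, so q_W = 17.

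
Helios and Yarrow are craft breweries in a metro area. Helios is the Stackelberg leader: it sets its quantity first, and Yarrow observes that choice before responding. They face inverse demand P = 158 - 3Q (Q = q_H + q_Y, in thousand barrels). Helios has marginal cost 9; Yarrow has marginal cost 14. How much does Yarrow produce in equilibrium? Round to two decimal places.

11.17

Solve by backward induction. Given q_H, the follower Yarrow maximises π_Y = (158 - 3q_H - 3q_Y)q_Y - 14q_Y.
∂π_Y/∂q_Y = 144 - 3q_H - 6q_Y = 0 gives the reaction function q_Y = (144 - 3q_H)/6.
The leader anticipates this reaction. Substituting into P = 158 - 3Q gives P = 86 - (3/2)q_H, so π_H = (86 - (3/2)q_H)q_H - 9q_H.
Maximising: ∂π_H/∂q_H = 77 - 3q_H = 0, giving q_H = 77/3.
Then q_Y = (144 - 3·(77/3))/6 = 67/6.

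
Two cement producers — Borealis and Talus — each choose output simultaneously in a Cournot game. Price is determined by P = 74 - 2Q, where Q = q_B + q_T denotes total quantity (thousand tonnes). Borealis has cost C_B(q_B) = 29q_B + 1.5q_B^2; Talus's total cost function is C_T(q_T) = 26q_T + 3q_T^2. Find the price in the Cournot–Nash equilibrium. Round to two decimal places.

Borealis's profit: π_B = (74 - 2Q)q_B - (29q_B + (3/2)q_B²). Setting ∂π_B/∂q_B = 0: 45 - 7q_B - 2(q_T) = 0.
Talus's profit: π_T = (74 - 2Q)q_T - (26q_T + 3q_T²). Setting ∂π_T/∂q_T = 0: 48 - 10q_T - 2(q_B) = 0.
Best responses: q_B = (45 - 2q_T)/7, q_T = (48 - 2q_B)/10.
Substituting one into the other gives q_B = 59/11 and q_T = 41/11.
Total output Q = 100/11, so price P = 74 - 2·(100/11) = 614/11.

55.82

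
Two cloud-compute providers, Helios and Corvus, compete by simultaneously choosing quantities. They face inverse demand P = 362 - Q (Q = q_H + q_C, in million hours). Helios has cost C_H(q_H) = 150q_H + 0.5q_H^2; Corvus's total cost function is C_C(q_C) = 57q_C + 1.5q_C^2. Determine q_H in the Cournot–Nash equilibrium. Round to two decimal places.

53.93

Helios's profit: π_H = (362 - Q)q_H - (150q_H + (1/2)q_H²). Setting ∂π_H/∂q_H = 0: 212 - 3q_H - (q_C) = 0.
Corvus's first-order condition: 305 - 5q_C - (q_H) = 0.
Best responses: q_H = (212 - q_C)/3, q_C = (305 - q_H)/5.
Substituting one into the other gives q_H = 755/14 and q_C = 703/14.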